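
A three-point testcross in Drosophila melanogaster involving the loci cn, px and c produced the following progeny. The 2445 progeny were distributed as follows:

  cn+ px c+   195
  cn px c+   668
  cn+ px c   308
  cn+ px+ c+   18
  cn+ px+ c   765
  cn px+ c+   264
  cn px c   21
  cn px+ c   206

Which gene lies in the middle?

c

The two most frequent reciprocal classes, cn+ px+ c and cn px c+, are the parental types, so the F1 was cn+ px+ c / cn px c+.
The two rarest classes, cn+ px+ c+ and cn px c, are the double crossovers. Comparing them with the parentals, only the c allele has switched, so c is the middle locus and the order is cn – c – px.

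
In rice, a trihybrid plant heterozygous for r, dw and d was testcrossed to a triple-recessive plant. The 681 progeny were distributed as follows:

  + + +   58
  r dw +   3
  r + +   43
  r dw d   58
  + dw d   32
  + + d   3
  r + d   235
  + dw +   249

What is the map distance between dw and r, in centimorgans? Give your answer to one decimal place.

17.9 centimorgans

The two most frequent reciprocal classes, r + d and + dw +, are the parental types, so the F1 was r + d / + dw +.
The two rarest classes, + + d and r dw +, are the double crossovers. Comparing them with the parentals, only the r allele has switched, so r is the middle locus and the order is d – r – dw.
Crossovers in the r–dw interval produce the single-crossover classes r dw d and + + + (58 + 58 = 116) plus the double crossovers (6).
RF(r–dw) = (116 + 6) / 681 = 122/681 = 0.1791 → 17.9 centimorgans.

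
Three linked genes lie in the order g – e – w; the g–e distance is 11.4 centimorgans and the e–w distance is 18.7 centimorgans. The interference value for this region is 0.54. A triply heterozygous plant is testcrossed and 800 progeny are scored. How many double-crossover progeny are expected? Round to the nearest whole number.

8

Map distances give recombination frequencies of 0.114 and 0.187 for the two intervals.
With interference 0.54 (so coincidence = 0.46), expected double-crossover frequency = 0.114 × 0.187 × 0.46 = 0.00981.
Expected number = 0.00981 × 800 = 7.85 ≈ 8.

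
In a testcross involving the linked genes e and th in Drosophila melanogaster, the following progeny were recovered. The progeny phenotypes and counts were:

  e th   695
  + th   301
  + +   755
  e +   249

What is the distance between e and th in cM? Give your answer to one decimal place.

The two most frequent classes, + + (755) and e th (695), are the parental types, so the F1 was + + / e th.
The recombinant classes are + th and e +: 301 + 249 = 550.
Recombination frequency = 550/2000 = 0.2750 ≈ 27.5%, i.e. 27.5 cM.

27.5 cM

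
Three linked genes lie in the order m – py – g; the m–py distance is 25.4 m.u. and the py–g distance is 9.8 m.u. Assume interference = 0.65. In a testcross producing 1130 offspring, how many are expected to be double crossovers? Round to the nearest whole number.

10

Map distances give recombination frequencies of 0.254 and 0.098 for the two intervals.
With interference 0.65 (so coincidence = 0.35), expected double-crossover frequency = 0.254 × 0.098 × 0.35 = 0.00871.
Expected number = 0.00871 × 1130 = 9.84 ≈ 10.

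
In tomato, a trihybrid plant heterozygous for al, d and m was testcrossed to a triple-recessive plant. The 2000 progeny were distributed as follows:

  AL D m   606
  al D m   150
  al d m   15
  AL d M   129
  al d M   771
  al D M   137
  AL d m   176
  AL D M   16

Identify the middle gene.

m

The two most frequent reciprocal classes, AL D m and al d M, are the parental types, so the F1 was AL D m / al d M.
The two rarest classes, AL D M and al d m, are the double crossovers. Comparing them with the parentals, only the m allele has switched, so m is the middle locus and the order is d – m – al.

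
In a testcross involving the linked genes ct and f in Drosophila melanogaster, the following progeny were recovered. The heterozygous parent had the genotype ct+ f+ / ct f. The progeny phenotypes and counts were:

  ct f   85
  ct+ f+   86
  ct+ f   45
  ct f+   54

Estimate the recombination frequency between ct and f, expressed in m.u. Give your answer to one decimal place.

The recombinant classes are ct+ f and ct f+: 45 + 54 = 99.
Recombination frequency = 99/270 = 0.3667 ≈ 36.7%, i.e. 36.7 m.u.

36.7 m.u.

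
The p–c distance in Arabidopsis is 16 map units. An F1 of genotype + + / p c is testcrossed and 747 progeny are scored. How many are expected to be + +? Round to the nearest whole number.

314

A map distance of 16 map units corresponds to a recombination frequency of 0.160.
The F1 is + + / p c, so + + is a parental gamete class with expected frequency (1 − r)/2 = 0.840/2 = 0.4200.
Expected number = 0.4200 × 747 = 313.74 ≈ 314.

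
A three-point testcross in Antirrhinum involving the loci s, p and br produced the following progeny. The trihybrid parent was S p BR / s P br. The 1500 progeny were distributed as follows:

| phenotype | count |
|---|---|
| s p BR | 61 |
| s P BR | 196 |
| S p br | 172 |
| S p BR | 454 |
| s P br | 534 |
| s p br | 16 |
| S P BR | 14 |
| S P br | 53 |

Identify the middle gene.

The two rarest classes, S P BR and s p br, are the double crossovers. Comparing them with the parentals, only the p allele has switched, so p is the middle locus and the order is s – p – br.

p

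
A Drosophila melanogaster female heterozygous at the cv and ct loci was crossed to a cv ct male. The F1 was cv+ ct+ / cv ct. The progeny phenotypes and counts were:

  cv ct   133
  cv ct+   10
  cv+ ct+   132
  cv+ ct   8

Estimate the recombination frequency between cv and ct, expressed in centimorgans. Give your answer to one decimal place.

6.4 centimorgans

The recombinant classes are cv+ ct and cv ct+: 8 + 10 = 18.
Recombination frequency = 18/283 = 0.0636 ≈ 6.4%, i.e. 6.4 centimorgans.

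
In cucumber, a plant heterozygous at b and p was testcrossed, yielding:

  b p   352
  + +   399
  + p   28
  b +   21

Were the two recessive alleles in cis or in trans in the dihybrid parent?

The two most frequent classes are + + (399) and b p (352); these are the parental (non-recombinant) types.
So the F1 carried + + on one chromosome and b p on the other — the recessive alleles are on the same chromosome (cis / coupling).

cis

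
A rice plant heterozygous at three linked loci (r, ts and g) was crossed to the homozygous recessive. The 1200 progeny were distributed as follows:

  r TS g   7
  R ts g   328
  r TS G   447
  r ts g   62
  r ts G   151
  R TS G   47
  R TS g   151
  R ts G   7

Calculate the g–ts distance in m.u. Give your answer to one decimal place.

26.3 m.u.

The two most frequent reciprocal classes, R ts g and r TS G, are the parental types, so the F1 was R ts g / r TS G.
The two rarest classes, R ts G and r TS g, are the double crossovers. Comparing them with the parentals, only the g allele has switched, so g is the middle locus and the order is ts – g – r.
Crossovers in the ts–g interval produce the single-crossover classes R TS g and r ts G (151 + 151 = 302) plus the double crossovers (14).
RF(ts–g) = (302 + 14) / 1200 = 316/1200 = 0.2633 → 26.3 m.u.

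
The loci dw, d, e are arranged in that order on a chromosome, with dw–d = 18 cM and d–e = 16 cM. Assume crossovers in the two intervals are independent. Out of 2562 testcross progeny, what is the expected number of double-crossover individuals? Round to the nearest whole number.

74

Map distances give recombination frequencies of 0.180 and 0.160 for the two intervals.
With no interference, expected double-crossover frequency = 0.180 × 0.160 = 0.02880.
Expected number = 0.02880 × 2562 = 73.79 ≈ 74.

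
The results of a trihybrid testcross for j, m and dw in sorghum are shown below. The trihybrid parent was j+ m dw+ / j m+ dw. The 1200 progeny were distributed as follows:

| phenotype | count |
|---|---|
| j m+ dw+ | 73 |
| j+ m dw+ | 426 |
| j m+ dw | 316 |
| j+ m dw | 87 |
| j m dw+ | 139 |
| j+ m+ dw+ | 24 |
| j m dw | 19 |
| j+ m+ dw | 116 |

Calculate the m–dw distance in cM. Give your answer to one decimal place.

The two rarest classes, j+ m+ dw+ and j m dw, are the double crossovers. Comparing them with the parentals, only the m allele has switched, so m is the middle locus and the order is j – m – dw.
Crossovers in the m–dw interval produce the single-crossover classes j+ m dw and j m+ dw+ (87 + 73 = 160) plus the double crossovers (43).
RF(m–dw) = (160 + 43) / 1200 = 203/1200 = 0.1692 → 16.9 cM.

16.9 cM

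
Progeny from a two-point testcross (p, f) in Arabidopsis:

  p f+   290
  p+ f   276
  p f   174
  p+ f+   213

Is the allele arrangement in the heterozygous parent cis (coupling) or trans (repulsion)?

trans

The two most frequent classes are p+ f (276) and p f+ (290); these are the parental (non-recombinant) types.
So the F1 carried p+ f on one chromosome and p f+ on the other — the recessive alleles are on opposite chromosomes (trans / repulsion).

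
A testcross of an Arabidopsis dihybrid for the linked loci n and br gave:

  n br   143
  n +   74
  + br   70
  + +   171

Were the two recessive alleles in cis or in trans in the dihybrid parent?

cis

The two most frequent classes are + + (171) and n br (143); these are the parental (non-recombinant) types.
So the F1 carried + + on one chromosome and n br on the other — the recessive alleles are on the same chromosome (cis / coupling).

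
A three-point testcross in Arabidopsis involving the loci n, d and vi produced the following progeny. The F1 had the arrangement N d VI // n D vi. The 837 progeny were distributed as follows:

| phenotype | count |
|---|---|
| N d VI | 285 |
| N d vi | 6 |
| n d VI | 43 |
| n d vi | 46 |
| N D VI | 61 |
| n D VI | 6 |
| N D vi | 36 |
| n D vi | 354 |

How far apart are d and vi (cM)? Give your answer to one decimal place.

The two rarest classes, N d vi and n D VI, are the double crossovers. Comparing them with the parentals, only the vi allele has switched, so vi is the middle locus and the order is d – vi – n.
Crossovers in the d–vi interval produce the single-crossover classes N D VI and n d vi (61 + 46 = 107) plus the double crossovers (12).
RF(d–vi) = (107 + 12) / 837 = 119/837 = 0.1422 → 14.2 cM.

14.2 cM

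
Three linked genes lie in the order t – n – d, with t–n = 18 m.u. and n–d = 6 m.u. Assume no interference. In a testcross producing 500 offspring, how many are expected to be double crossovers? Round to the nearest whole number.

5

Map distances give recombination frequencies of 0.180 and 0.060 for the two intervals.
With no interference, expected double-crossover frequency = 0.180 × 0.060 = 0.01080.
Expected number = 0.01080 × 500 = 5.40 ≈ 5.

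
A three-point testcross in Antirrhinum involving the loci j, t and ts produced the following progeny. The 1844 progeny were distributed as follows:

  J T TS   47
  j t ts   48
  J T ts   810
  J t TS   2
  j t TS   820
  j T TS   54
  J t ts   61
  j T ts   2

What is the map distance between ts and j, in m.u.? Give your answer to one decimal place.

The two most frequent reciprocal classes, J T ts and j t TS, are the parental types, so the F1 was J T ts / j t TS.
The two rarest classes, j T ts and J t TS, are the double crossovers. Comparing them with the parentals, only the j allele has switched, so j is the middle locus and the order is ts – j – t.
Crossovers in the ts–j interval produce the single-crossover classes J T TS and j t ts (47 + 48 = 95) plus the double crossovers (4).
RF(ts–j) = (95 + 4) / 1844 = 99/1844 = 0.0537 → 5.4 m.u.

5.4 m.u.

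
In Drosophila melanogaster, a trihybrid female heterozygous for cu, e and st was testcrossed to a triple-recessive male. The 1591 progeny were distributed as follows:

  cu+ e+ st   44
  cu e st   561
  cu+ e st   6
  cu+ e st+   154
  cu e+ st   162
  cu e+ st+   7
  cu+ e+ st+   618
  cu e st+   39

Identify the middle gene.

cu

The two most frequent reciprocal classes, cu+ e+ st+ and cu e st, are the parental types, so the F1 was cu+ e+ st+ / cu e st.
The two rarest classes, cu e+ st+ and cu+ e st, are the double crossovers. Comparing them with the parentals, only the cu allele has switched, so cu is the middle locus and the order is st – cu – e.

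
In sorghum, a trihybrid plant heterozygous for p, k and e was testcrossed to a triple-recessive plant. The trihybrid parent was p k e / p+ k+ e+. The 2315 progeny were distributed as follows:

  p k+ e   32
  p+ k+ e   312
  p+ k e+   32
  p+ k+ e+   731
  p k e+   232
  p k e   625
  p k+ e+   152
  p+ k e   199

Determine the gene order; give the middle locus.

The two rarest classes, p k+ e and p+ k e+, are the double crossovers. Comparing them with the parentals, only the k allele has switched, so k is the middle locus and the order is p – k – e.

k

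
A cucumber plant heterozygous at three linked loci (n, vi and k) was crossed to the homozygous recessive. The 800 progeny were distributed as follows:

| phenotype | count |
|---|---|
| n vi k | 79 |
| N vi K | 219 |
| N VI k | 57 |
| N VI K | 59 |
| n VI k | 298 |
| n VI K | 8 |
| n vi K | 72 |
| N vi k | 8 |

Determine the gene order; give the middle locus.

The two most frequent reciprocal classes, N vi K and n VI k, are the parental types, so the F1 was N vi K / n VI k.
The two rarest classes, N vi k and n VI K, are the double crossovers. Comparing them with the parentals, only the k allele has switched, so k is the middle locus and the order is vi – k – n.

k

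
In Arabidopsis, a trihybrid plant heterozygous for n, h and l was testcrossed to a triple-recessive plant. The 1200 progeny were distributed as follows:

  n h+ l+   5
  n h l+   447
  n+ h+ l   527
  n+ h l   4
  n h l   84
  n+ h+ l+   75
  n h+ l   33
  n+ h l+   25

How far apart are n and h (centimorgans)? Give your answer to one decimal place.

5.6 centimorgans

The two most frequent reciprocal classes, n+ h+ l and n h l+, are the parental types, so the F1 was n+ h+ l / n h l+.
The two rarest classes, n+ h l and n h+ l+, are the double crossovers. Comparing them with the parentals, only the h allele has switched, so h is the middle locus and the order is l – h – n.
Crossovers in the h–n interval produce the single-crossover classes n h+ l and n+ h l+ (33 + 25 = 58) plus the double crossovers (9).
RF(h–n) = (58 + 9) / 1200 = 67/1200 = 0.0558 → 5.6 centimorgans.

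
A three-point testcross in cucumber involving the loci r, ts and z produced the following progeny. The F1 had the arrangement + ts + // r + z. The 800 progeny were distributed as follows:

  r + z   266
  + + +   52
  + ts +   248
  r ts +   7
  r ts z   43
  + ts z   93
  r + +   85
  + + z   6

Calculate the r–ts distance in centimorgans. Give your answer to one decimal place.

13.5 centimorgans

The two rarest classes, r ts + and + + z, are the double crossovers. Comparing them with the parentals, only the r allele has switched, so r is the middle locus and the order is z – r – ts.
Crossovers in the r–ts interval produce the single-crossover classes + + + and r ts z (52 + 43 = 95) plus the double crossovers (13).
RF(r–ts) = (95 + 13) / 800 = 108/800 = 0.1350 → 13.5 centimorgans.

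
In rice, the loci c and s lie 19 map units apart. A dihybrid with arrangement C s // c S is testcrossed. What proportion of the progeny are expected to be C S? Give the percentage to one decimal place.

9.5%

A map distance of 19 map units corresponds to a recombination frequency of 0.190.
The F1 is C s / c S, so C S is a recombinant gamete class with expected frequency r/2 = 0.190/2 = 0.0950.
That is 0.0950 = 9.5% of the progeny.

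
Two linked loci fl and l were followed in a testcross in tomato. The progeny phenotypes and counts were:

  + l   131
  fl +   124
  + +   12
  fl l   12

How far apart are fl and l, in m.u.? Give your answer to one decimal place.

The two most frequent classes, + l (131) and fl + (124), are the parental types, so the F1 was + l / fl +.
The recombinant classes are + + and fl l: 12 + 12 = 24.
Recombination frequency = 24/279 = 0.0860 ≈ 8.6%, i.e. 8.6 m.u.

8.6 m.u.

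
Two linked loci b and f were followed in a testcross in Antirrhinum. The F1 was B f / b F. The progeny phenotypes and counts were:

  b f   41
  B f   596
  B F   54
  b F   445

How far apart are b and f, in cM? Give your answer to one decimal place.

The recombinant classes are B F and b f: 54 + 41 = 95.
Recombination frequency = 95/1136 = 0.0836 ≈ 8.4%, i.e. 8.4 cM.

8.4 cM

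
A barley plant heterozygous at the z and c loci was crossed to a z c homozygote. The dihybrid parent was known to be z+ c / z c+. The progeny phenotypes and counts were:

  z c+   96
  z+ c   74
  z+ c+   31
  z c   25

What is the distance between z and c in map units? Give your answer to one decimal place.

The recombinant classes are z+ c+ and z c: 31 + 25 = 56.
Recombination frequency = 56/226 = 0.2478 ≈ 24.8%, i.e. 24.8 map units.

24.8 map units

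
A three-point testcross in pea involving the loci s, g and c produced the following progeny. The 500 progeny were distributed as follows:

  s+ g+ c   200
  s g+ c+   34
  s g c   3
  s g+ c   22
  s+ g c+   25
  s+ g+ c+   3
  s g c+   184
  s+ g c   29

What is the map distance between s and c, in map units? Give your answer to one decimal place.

10.6 map units

The two most frequent reciprocal classes, s+ g+ c and s g c+, are the parental types, so the F1 was s+ g+ c / s g c+.
The two rarest classes, s+ g+ c+ and s g c, are the double crossovers. Comparing them with the parentals, only the c allele has switched, so c is the middle locus and the order is s – c – g.
Crossovers in the s–c interval produce the single-crossover classes s g+ c and s+ g c+ (22 + 25 = 47) plus the double crossovers (6).
RF(s–c) = (47 + 6) / 500 = 53/500 = 0.1060 → 10.6 map units.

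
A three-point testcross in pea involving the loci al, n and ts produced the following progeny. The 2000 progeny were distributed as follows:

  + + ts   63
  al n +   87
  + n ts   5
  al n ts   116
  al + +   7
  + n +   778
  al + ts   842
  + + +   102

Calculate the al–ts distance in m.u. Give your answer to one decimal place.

8.1 m.u.

The two most frequent reciprocal classes, + n + and al + ts, are the parental types, so the F1 was + n + / al + ts.
The two rarest classes, + n ts and al + +, are the double crossovers. Comparing them with the parentals, only the ts allele has switched, so ts is the middle locus and the order is al – ts – n.
Crossovers in the al–ts interval produce the single-crossover classes al n + and + + ts (87 + 63 = 150) plus the double crossovers (12).
RF(al–ts) = (150 + 12) / 2000 = 162/2000 = 0.0810 → 8.1 m.u.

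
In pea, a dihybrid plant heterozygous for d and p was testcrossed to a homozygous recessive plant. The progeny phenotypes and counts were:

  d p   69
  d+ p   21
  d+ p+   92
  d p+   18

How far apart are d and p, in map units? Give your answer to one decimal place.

The two most frequent classes, d+ p+ (92) and d p (69), are the parental types, so the F1 was d+ p+ / d p.
The recombinant classes are d+ p and d p+: 21 + 18 = 39.
Recombination frequency = 39/200 = 0.1950 ≈ 19.5%, i.e. 19.5 map units.

19.5 map units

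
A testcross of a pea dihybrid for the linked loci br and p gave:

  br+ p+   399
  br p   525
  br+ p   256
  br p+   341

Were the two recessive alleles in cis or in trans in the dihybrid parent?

The two most frequent classes are br+ p+ (399) and br p (525); these are the parental (non-recombinant) types.
So the F1 carried br+ p+ on one chromosome and br p on the other — the recessive alleles are on the same chromosome (cis / coupling).

cis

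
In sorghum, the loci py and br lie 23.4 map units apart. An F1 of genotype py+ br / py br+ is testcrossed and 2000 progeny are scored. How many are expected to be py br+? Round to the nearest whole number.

A map distance of 23.4 map units corresponds to a recombination frequency of 0.234.
The F1 is py+ br / py br+, so py br+ is a parental gamete class with expected frequency (1 − r)/2 = 0.766/2 = 0.3830.
Expected number = 0.3830 × 2000 = 766.00 ≈ 766.

766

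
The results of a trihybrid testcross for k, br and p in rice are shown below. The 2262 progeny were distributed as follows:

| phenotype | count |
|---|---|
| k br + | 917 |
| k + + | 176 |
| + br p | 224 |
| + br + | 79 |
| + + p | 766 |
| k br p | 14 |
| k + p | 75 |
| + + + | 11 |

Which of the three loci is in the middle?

The two most frequent reciprocal classes, + + p and k br +, are the parental types, so the F1 was + + p / k br +.
The two rarest classes, + + + and k br p, are the double crossovers. Comparing them with the parentals, only the p allele has switched, so p is the middle locus and the order is k – p – br.

p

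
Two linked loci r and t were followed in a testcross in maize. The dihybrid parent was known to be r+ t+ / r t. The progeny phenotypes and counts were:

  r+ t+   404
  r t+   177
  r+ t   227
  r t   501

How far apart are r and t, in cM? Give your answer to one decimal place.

The recombinant classes are r+ t and r t+: 227 + 177 = 404.
Recombination frequency = 404/1309 = 0.3086 ≈ 30.9%, i.e. 30.9 cM.

30.9 cM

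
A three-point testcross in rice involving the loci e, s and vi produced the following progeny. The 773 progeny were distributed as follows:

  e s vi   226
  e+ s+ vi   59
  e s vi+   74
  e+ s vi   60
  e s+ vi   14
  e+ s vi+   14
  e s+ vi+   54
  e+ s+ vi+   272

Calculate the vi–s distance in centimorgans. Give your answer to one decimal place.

The two most frequent reciprocal classes, e s vi and e+ s+ vi+, are the parental types, so the F1 was e s vi / e+ s+ vi+.
The two rarest classes, e s+ vi and e+ s vi+, are the double crossovers. Comparing them with the parentals, only the s allele has switched, so s is the middle locus and the order is vi – s – e.
Crossovers in the vi–s interval produce the single-crossover classes e s vi+ and e+ s+ vi (74 + 59 = 133) plus the double crossovers (28).
RF(vi–s) = (133 + 28) / 773 = 161/773 = 0.2083 → 20.8 centimorgans.

20.8 centimorgans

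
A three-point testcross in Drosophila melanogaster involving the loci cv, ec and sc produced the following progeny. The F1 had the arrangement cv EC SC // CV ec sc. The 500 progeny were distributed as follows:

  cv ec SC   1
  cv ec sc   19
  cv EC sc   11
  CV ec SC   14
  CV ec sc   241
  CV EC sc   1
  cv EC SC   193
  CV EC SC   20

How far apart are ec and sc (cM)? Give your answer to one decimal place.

5.4 cM

The two rarest classes, cv ec SC and CV EC sc, are the double crossovers. Comparing them with the parentals, only the ec allele has switched, so ec is the middle locus and the order is sc – ec – cv.
Crossovers in the sc–ec interval produce the single-crossover classes cv EC sc and CV ec SC (11 + 14 = 25) plus the double crossovers (2).
RF(sc–ec) = (25 + 2) / 500 = 27/500 = 0.0540 → 5.4 cM.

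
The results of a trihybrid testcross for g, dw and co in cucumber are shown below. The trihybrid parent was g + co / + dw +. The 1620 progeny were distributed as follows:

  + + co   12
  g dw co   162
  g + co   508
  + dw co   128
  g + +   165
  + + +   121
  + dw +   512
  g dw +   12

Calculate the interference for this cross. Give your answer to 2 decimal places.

0.60

The two rarest classes, + + co and g dw +, are the double crossovers. Comparing them with the parentals, only the g allele has switched, so g is the middle locus and the order is co – g – dw.
co–g: (293 + 24)/1620 = 0.1957; g–dw: (283 + 24)/1620 = 0.1895.
Expected DCO frequency = 0.1957 × 0.1895 ≈ 0.03709; observed = 24/1620 ≈ 0.01481.
Coefficient of coincidence = 0.01481/0.03709 ≈ 0.40; interference = 1 − 0.40 = 0.60.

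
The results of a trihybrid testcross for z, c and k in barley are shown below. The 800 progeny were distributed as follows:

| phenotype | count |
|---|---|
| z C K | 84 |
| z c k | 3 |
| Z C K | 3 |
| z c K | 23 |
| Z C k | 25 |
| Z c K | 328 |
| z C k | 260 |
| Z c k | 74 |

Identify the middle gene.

The two most frequent reciprocal classes, z C k and Z c K, are the parental types, so the F1 was z C k / Z c K.
The two rarest classes, z c k and Z C K, are the double crossovers. Comparing them with the parentals, only the c allele has switched, so c is the middle locus and the order is z – c – k.

c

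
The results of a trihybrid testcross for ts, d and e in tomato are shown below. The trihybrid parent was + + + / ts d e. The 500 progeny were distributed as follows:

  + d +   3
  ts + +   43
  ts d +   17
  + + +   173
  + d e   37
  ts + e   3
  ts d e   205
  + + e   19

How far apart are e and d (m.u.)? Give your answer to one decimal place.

8.4 m.u.

The two rarest classes, + d + and ts + e, are the double crossovers. Comparing them with the parentals, only the d allele has switched, so d is the middle locus and the order is e – d – ts.
Crossovers in the e–d interval produce the single-crossover classes + + e and ts d + (19 + 17 = 36) plus the double crossovers (6).
RF(e–d) = (36 + 6) / 500 = 42/500 = 0.0840 → 8.4 m.u.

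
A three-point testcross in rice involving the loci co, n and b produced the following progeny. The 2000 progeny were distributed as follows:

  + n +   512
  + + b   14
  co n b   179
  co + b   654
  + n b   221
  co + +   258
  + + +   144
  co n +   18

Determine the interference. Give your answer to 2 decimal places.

0.65

The two most frequent reciprocal classes, + n + and co + b, are the parental types, so the F1 was + n + / co + b.
The two rarest classes, co n + and + + b, are the double crossovers. Comparing them with the parentals, only the co allele has switched, so co is the middle locus and the order is n – co – b.
n–co: (323 + 32)/2000 = 0.1775; co–b: (479 + 32)/2000 = 0.2555.
Expected DCO frequency = 0.1775 × 0.2555 ≈ 0.04535; observed = 32/2000 ≈ 0.01600.
Coefficient of coincidence = 0.01600/0.04535 ≈ 0.35; interference = 1 − 0.35 = 0.65.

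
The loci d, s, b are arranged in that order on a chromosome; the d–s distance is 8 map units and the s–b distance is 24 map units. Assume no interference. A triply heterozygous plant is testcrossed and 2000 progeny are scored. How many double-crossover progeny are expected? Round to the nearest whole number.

Map distances give recombination frequencies of 0.080 and 0.240 for the two intervals.
With no interference, expected double-crossover frequency = 0.080 × 0.240 = 0.01920.
Expected number = 0.01920 × 2000 = 38.40 ≈ 38.

38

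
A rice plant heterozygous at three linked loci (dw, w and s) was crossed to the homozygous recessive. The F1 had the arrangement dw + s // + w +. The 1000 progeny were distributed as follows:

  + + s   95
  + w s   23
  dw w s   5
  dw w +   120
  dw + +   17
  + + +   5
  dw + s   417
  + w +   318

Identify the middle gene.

w

The two rarest classes, dw w s and + + +, are the double crossovers. Comparing them with the parentals, only the w allele has switched, so w is the middle locus and the order is s – w – dw.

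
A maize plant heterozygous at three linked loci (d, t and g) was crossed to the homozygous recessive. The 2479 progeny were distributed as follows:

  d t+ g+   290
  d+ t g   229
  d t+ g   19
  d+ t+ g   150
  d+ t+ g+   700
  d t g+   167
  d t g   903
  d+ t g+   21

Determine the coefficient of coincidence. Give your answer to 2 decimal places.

The two most frequent reciprocal classes, d t g and d+ t+ g+, are the parental types, so the F1 was d t g / d+ t+ g+.
The two rarest classes, d t+ g and d+ t g+, are the double crossovers. Comparing them with the parentals, only the t allele has switched, so t is the middle locus and the order is d – t – g.
d–t: (519 + 40)/2479 = 0.2255; t–g: (317 + 40)/2479 = 0.1440.
Expected DCO frequency = 0.2255 × 0.1440 ≈ 0.03247; observed = 40/2479 ≈ 0.01614.
Coefficient of coincidence = 0.01614/0.03247 ≈ 0.50.

0.50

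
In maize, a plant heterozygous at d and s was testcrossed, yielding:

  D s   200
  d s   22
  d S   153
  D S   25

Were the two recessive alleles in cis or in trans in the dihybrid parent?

The two most frequent classes are D s (200) and d S (153); these are the parental (non-recombinant) types.
So the F1 carried D s on one chromosome and d S on the other — the recessive alleles are on opposite chromosomes (trans / repulsion).

trans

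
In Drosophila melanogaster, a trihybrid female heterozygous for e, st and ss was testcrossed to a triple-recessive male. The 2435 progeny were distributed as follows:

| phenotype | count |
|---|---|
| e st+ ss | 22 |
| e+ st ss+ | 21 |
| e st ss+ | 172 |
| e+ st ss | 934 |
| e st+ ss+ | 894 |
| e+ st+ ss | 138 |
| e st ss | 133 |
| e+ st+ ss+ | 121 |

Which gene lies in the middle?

ss

The two most frequent reciprocal classes, e+ st ss and e st+ ss+, are the parental types, so the F1 was e+ st ss / e st+ ss+.
The two rarest classes, e+ st ss+ and e st+ ss, are the double crossovers. Comparing them with the parentals, only the ss allele has switched, so ss is the middle locus and the order is e – ss – st.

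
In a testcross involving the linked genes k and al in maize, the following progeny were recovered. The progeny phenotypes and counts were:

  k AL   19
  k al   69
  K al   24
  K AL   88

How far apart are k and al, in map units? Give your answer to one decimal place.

21.5 map units

The two most frequent classes, K AL (88) and k al (69), are the parental types, so the F1 was K AL / k al.
The recombinant classes are K al and k AL: 24 + 19 = 43.
Recombination frequency = 43/200 = 0.2150 ≈ 21.5%, i.e. 21.5 map units.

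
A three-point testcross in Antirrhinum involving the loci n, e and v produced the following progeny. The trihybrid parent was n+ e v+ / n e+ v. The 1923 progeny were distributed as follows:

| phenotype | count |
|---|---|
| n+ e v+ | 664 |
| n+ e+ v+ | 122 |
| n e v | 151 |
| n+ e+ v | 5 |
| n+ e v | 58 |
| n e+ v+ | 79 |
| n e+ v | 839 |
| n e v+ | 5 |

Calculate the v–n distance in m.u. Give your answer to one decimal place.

The two rarest classes, n e v+ and n+ e+ v, are the double crossovers. Comparing them with the parentals, only the n allele has switched, so n is the middle locus and the order is v – n – e.
Crossovers in the v–n interval produce the single-crossover classes n+ e v and n e+ v+ (58 + 79 = 137) plus the double crossovers (10).
RF(v–n) = (137 + 10) / 1923 = 147/1923 = 0.0764 → 7.6 m.u.

7.6 m.u.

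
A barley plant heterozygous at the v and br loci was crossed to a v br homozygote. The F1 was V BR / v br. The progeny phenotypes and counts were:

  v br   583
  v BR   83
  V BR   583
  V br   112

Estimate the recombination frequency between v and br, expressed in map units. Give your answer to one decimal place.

The recombinant classes are V br and v BR: 112 + 83 = 195.
Recombination frequency = 195/1361 = 0.1433 ≈ 14.3%, i.e. 14.3 map units.

14.3 map units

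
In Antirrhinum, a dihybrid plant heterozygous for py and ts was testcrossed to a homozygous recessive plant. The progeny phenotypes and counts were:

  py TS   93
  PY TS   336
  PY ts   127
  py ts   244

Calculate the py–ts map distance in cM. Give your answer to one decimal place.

The two most frequent classes, PY TS (336) and py ts (244), are the parental types, so the F1 was PY TS / py ts.
The recombinant classes are PY ts and py TS: 127 + 93 = 220.
Recombination frequency = 220/800 = 0.2750 ≈ 27.5%, i.e. 27.5 cM.

27.5 cM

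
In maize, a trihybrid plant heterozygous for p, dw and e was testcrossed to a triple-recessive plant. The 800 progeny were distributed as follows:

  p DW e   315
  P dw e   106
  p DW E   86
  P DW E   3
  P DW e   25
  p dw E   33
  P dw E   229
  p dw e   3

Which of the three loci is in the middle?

dw

The two most frequent reciprocal classes, P dw E and p DW e, are the parental types, so the F1 was P dw E / p DW e.
The two rarest classes, P DW E and p dw e, are the double crossovers. Comparing them with the parentals, only the dw allele has switched, so dw is the middle locus and the order is p – dw – e.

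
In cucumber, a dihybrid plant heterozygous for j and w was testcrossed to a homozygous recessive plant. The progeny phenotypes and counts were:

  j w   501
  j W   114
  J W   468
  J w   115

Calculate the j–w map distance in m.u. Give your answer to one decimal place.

19.1 m.u.

The two most frequent classes, J W (468) and j w (501), are the parental types, so the F1 was J W / j w.
The recombinant classes are J w and j W: 115 + 114 = 229.
Recombination frequency = 229/1198 = 0.1912 ≈ 19.1%, i.e. 19.1 m.u.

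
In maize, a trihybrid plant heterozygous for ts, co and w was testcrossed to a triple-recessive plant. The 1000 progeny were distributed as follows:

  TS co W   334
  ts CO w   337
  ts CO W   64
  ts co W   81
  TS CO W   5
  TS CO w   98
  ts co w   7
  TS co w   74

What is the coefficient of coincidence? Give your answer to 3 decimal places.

The two most frequent reciprocal classes, TS co W and ts CO w, are the parental types, so the F1 was TS co W / ts CO w.
The two rarest classes, TS CO W and ts co w, are the double crossovers. Comparing them with the parentals, only the co allele has switched, so co is the middle locus and the order is w – co – ts.
w–co: (138 + 12)/1000 = 0.1500; co–ts: (179 + 12)/1000 = 0.1910.
Expected DCO frequency = 0.1500 × 0.1910 ≈ 0.02865; observed = 12/1000 ≈ 0.01200.
Coefficient of coincidence = 0.01200/0.02865 ≈ 0.419.

0.419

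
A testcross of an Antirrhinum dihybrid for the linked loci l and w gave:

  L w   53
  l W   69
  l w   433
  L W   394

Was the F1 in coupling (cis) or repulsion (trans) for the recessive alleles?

The two most frequent classes are L W (394) and l w (433); these are the parental (non-recombinant) types.
So the F1 carried L W on one chromosome and l w on the other — the recessive alleles are on the same chromosome (cis / coupling).

cis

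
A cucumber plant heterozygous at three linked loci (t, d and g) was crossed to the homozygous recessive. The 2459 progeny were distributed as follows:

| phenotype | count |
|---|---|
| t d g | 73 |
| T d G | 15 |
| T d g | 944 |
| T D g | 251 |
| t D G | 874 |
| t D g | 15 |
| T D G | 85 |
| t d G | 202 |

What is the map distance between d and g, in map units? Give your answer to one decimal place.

19.6 map units

The two most frequent reciprocal classes, t D G and T d g, are the parental types, so the F1 was t D G / T d g.
The two rarest classes, t D g and T d G, are the double crossovers. Comparing them with the parentals, only the g allele has switched, so g is the middle locus and the order is t – g – d.
Crossovers in the g–d interval produce the single-crossover classes t d G and T D g (202 + 251 = 453) plus the double crossovers (30).
RF(g–d) = (453 + 30) / 2459 = 483/2459 = 0.1964 → 19.6 map units.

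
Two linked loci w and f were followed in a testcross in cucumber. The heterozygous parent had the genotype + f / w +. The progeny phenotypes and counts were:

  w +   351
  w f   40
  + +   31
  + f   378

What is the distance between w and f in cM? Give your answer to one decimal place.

8.9 cM

The recombinant classes are + + and w f: 31 + 40 = 71.
Recombination frequency = 71/800 = 0.0887 ≈ 8.9%, i.e. 8.9 cM.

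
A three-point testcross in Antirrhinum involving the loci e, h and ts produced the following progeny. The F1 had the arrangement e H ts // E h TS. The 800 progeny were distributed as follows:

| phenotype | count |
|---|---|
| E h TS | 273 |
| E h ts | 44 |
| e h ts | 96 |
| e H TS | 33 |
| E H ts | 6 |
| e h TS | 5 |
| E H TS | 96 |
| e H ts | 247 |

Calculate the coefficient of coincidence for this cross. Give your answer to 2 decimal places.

The two rarest classes, E H ts and e h TS, are the double crossovers. Comparing them with the parentals, only the e allele has switched, so e is the middle locus and the order is h – e – ts.
h–e: (192 + 11)/800 = 0.2537; e–ts: (77 + 11)/800 = 0.1100.
Expected DCO frequency = 0.2537 × 0.1100 ≈ 0.02791; observed = 11/800 ≈ 0.01375.
Coefficient of coincidence = 0.01375/0.02791 ≈ 0.49.

0.49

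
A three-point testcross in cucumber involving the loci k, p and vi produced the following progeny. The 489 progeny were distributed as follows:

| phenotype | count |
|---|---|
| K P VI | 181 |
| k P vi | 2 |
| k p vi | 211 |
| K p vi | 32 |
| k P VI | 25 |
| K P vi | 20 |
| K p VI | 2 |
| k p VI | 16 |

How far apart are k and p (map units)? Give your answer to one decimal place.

The two most frequent reciprocal classes, k p vi and K P VI, are the parental types, so the F1 was k p vi / K P VI.
The two rarest classes, k P vi and K p VI, are the double crossovers. Comparing them with the parentals, only the p allele has switched, so p is the middle locus and the order is k – p – vi.
Crossovers in the k–p interval produce the single-crossover classes K p vi and k P VI (32 + 25 = 57) plus the double crossovers (4).
RF(k–p) = (57 + 4) / 489 = 61/489 = 0.1247 → 12.5 map units.

12.5 map units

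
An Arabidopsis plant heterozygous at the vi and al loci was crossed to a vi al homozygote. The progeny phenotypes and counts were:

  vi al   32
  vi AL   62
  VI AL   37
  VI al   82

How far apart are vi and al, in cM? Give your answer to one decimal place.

The two most frequent classes, VI al (82) and vi AL (62), are the parental types, so the F1 was VI al / vi AL.
The recombinant classes are VI AL and vi al: 37 + 32 = 69.
Recombination frequency = 69/213 = 0.3239 ≈ 32.4%, i.e. 32.4 cM.

32.4 cM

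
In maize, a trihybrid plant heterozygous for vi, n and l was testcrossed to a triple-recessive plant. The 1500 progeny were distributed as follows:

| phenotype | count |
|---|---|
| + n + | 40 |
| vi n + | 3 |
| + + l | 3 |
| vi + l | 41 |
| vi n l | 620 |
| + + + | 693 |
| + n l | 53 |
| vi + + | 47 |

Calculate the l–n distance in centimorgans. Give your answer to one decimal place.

The two most frequent reciprocal classes, + + + and vi n l, are the parental types, so the F1 was + + + / vi n l.
The two rarest classes, + + l and vi n +, are the double crossovers. Comparing them with the parentals, only the l allele has switched, so l is the middle locus and the order is n – l – vi.
Crossovers in the n–l interval produce the single-crossover classes + n + and vi + l (40 + 41 = 81) plus the double crossovers (6).
RF(n–l) = (81 + 6) / 1500 = 87/1500 = 0.0580 → 5.8 centimorgans.

5.8 centimorgans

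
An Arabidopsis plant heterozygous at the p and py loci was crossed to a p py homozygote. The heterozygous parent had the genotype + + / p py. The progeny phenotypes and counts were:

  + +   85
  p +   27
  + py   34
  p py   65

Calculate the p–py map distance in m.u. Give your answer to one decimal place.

28.9 m.u.

The recombinant classes are + py and p +: 34 + 27 = 61.
Recombination frequency = 61/211 = 0.2891 ≈ 28.9%, i.e. 28.9 m.u.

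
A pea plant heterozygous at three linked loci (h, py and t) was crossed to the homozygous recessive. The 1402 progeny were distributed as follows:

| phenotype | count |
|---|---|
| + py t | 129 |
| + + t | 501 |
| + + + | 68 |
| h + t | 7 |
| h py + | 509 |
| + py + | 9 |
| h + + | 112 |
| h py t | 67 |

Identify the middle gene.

h

The two most frequent reciprocal classes, h py + and + + t, are the parental types, so the F1 was h py + / + + t.
The two rarest classes, + py + and h + t, are the double crossovers. Comparing them with the parentals, only the h allele has switched, so h is the middle locus and the order is t – h – py.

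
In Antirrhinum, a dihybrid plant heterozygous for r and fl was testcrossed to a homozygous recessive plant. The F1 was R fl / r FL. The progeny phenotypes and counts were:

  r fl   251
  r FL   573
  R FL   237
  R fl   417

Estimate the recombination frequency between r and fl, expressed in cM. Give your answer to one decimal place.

The recombinant classes are R FL and r fl: 237 + 251 = 488.
Recombination frequency = 488/1478 = 0.3302 ≈ 33.0%, i.e. 33.0 cM.

33.0 cM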